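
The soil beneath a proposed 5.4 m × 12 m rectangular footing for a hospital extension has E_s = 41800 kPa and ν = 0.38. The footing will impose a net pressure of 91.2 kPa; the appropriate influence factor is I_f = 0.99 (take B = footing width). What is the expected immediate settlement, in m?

S_e ≈ 0.00998 m

Immediate (elastic) settlement: S_e = q·B·(1−ν²)/E_s · I_f.
S_e = 91.2 × 5.4 × (1 − 0.38²) / 41800 × 0.99
    = 91.2 × 5.4 × 0.8556 / 41800 × 0.99
    = 0.00998 m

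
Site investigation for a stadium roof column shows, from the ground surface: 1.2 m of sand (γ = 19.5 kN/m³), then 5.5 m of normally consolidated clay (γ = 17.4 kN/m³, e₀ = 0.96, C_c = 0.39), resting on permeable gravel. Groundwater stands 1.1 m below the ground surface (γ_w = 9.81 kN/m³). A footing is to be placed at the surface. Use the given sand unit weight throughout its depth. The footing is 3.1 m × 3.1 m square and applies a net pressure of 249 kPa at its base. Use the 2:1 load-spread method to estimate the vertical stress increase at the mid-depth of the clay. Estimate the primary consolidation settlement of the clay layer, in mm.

S_c ≈ 355 mm

Mid-depth of clay below the ground surface: z = 1.2 + 5.5/2 = 3.95 m.
Total vertical stress at mid-clay: σ_v = 19.5×1.2 + 17.4×2.75 = 71.25 kPa.
Pore pressure: u = 9.81×(3.95 − 1.1) = 27.959 kPa.
Initial effective stress: σ'_0 = σ_v − u = 71.25 − 27.959 = 43.291 kPa.
Stress increase at mid-clay by the 2:1 spreading method:
Δσ = qBL/((B+z)(L+z)) = 249×3.1×3.1/((3.1+3.95)(3.1+3.95)) = 48.144 kPa
Final effective stress: σ'_f = σ'_0 + Δσ = 43.291 + 48.144 = 91.435 kPa.
Normally consolidated clay, so the full stress increment lies on the virgin compression line:
S_c = C_c·H/(1+e₀)·log₁₀(σ'_f/σ'_0) = 0.39×5.5/(1+0.96)×log₁₀(91.435/43.291)
    = 1.0944 × 0.32471 = 0.3554 m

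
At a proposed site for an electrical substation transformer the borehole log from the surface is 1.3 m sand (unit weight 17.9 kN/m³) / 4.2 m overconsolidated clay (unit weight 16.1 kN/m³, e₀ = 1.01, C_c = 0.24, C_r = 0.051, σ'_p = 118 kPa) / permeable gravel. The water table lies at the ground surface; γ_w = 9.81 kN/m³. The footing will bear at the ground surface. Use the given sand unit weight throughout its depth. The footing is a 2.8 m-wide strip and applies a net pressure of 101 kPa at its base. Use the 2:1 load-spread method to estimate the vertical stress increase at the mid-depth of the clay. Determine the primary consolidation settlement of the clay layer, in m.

Mid-depth of clay below the ground surface: z = 1.3 + 4.2/2 = 3.4 m.
Total vertical stress at mid-clay: σ_v = 17.9×1.3 + 16.1×2.1 = 57.08 kPa.
Pore pressure: u = 9.81×(3.4 − 0) = 33.354 kPa.
Initial effective stress: σ'_0 = σ_v − u = 57.08 − 33.354 = 23.726 kPa.
Stress increase at mid-clay by the 2:1 spreading method:
Δσ = qB/(B+z) = 101×2.8/(2.8+3.4) = 45.613 kPa
Final effective stress: σ'_f = 23.726 + 45.613 = 69.339 kPa.
σ'_f = 69.339 ≤ σ'_p = 118 kPa, so the clay remains overconsolidated and only the recompression index applies:
S_c = C_r·H/(1+e₀)·log₁₀(σ'_f/σ'_0) = 0.051×4.2/2.01×log₁₀(69.339/23.726)
    = 0.10657 × 0.46575 = 0.04963 m

S_c ≈ 0.0496 m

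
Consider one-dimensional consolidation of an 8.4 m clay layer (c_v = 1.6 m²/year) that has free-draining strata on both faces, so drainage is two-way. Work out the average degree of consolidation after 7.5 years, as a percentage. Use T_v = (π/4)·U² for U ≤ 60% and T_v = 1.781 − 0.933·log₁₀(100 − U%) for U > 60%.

Drainage path length: H_d = H/2 = 4.2 m (double drainage).
T_v = c_v·t/H_d² = 1.6×7.5/4.2² = 0.68027.
T_v = 0.68027 corresponds to the U > 60% branch:
U = 1 − 10^((1.781 − T_v)/0.933)/100 = 0.8487

U ≈ 84.9 %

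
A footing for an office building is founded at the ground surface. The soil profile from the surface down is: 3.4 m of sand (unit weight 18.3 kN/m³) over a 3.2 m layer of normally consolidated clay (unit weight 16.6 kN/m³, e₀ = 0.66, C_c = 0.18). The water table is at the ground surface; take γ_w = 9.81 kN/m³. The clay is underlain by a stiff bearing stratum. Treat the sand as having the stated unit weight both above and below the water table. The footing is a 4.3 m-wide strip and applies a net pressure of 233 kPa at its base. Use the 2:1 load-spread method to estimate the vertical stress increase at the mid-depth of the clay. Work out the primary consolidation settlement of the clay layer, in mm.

S_c ≈ 198 mm

Mid-depth of clay below the ground surface: z = 3.4 + 3.2/2 = 5 m.
Total vertical stress at mid-clay: σ_v = 18.3×3.4 + 16.6×1.6 = 88.78 kPa.
Pore pressure: u = 9.81×(5 − 0) = 49.05 kPa.
Initial effective stress: σ'_0 = σ_v − u = 88.78 − 49.05 = 39.73 kPa.
Stress increase at mid-clay by the 2:1 spreading method:
Δσ = qB/(B+z) = 233×4.3/(4.3+5) = 107.73 kPa
Final effective stress: σ'_f = σ'_0 + Δσ = 39.73 + 107.73 = 147.46 kPa.
Normally consolidated clay, so the full stress increment lies on the virgin compression line:
S_c = C_c·H/(1+e₀)·log₁₀(σ'_f/σ'_0) = 0.18×3.2/(1+0.66)×log₁₀(147.46/39.73)
    = 0.34699 × 0.56956 = 0.1976 m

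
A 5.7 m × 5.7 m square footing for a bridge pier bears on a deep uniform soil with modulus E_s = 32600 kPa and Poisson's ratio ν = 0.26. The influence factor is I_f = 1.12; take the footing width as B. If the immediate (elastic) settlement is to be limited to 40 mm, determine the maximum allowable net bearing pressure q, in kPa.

S_e = q·B·(1−ν²)/E_s · I_f  ⇒  q = S_e·E_s / (B·(1−ν²)·I_f).
q = 0.04 × 32600 / (5.7 × 0.9324 × 1.12) = 219.1 kPa

q ≈ 219 kPa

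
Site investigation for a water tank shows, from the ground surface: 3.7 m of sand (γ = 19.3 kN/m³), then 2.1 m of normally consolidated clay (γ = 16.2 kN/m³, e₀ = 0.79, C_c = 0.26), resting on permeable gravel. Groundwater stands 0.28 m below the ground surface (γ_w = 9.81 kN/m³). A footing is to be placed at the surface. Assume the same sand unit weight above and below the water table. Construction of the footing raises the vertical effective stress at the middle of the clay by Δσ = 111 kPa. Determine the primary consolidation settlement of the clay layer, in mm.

Mid-depth of clay below the ground surface: z = 3.7 + 2.1/2 = 4.75 m.
Total vertical stress at mid-clay: σ_v = 19.3×3.7 + 16.2×1.05 = 88.42 kPa.
Pore pressure: u = 9.81×(4.75 − 0.28) = 43.851 kPa.
Initial effective stress: σ'_0 = σ_v − u = 88.42 − 43.851 = 44.569 kPa.
Final effective stress: σ'_f = σ'_0 + Δσ = 44.569 + 111 = 155.57 kPa.
Normally consolidated clay, so the full stress increment lies on the virgin compression line:
S_c = C_c·H/(1+e₀)·log₁₀(σ'_f/σ'_0) = 0.26×2.1/(1+0.79)×log₁₀(155.57/44.569)
    = 0.30503 × 0.54289 = 0.1656 m

S_c ≈ 166 mm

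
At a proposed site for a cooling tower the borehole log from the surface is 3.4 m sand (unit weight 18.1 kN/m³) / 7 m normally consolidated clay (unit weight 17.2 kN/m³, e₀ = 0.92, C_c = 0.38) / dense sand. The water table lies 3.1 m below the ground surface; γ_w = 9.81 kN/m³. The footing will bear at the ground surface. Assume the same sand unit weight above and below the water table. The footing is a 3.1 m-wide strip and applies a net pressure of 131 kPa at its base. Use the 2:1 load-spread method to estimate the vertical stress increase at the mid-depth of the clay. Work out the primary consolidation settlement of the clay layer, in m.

S_c ≈ 0.236 m

Mid-depth of clay below the ground surface: z = 3.4 + 7/2 = 6.9 m.
Total vertical stress at mid-clay: σ_v = 18.1×3.4 + 17.2×3.5 = 121.74 kPa.
Pore pressure: u = 9.81×(6.9 − 3.1) = 37.278 kPa.
Initial effective stress: σ'_0 = σ_v − u = 121.74 − 37.278 = 84.462 kPa.
Stress increase at mid-clay by the 2:1 spreading method:
Δσ = qB/(B+z) = 131×3.1/(3.1+6.9) = 40.61 kPa
Final effective stress: σ'_f = σ'_0 + Δσ = 84.462 + 40.61 = 125.07 kPa.
Normally consolidated clay, so the full stress increment lies on the virgin compression line:
S_c = C_c·H/(1+e₀)·log₁₀(σ'_f/σ'_0) = 0.38×7/(1+0.92)×log₁₀(125.07/84.462)
    = 1.3854 × 0.17049 = 0.2362 m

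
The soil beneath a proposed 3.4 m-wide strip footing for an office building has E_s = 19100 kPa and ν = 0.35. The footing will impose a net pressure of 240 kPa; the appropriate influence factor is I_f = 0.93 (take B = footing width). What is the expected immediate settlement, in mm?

Immediate (elastic) settlement: S_e = q·B·(1−ν²)/E_s · I_f.
S_e = 240 × 3.4 × (1 − 0.35²) / 19100 × 0.93
    = 240 × 3.4 × 0.8775 / 19100 × 0.93
    = 0.03486 m = 34.86 mm

S_e ≈ 34.9 mm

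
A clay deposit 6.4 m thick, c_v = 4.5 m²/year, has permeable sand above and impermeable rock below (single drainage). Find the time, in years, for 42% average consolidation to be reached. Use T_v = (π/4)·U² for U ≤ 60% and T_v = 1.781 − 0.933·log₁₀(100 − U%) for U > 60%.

Drainage path length: H_d = H = 6.4 m (single drainage).
U ≤ 60%: T_v = (π/4)·U² = (π/4)×0.42² = 0.13854.
t = T_v·H_d²/c_v = 0.13854×6.4²/4.5 = 1.261 years.

t ≈ 1.26 years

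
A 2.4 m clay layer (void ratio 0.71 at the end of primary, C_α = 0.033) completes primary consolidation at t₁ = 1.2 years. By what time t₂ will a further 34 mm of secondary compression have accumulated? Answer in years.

S_s = C_α·H/(1+e_p)·log₁₀(t₂/t₁) ⇒ log₁₀(t₂/t₁) = S_s·(1+e_p)/(C_α·H).
log₁₀(t₂/t₁) = 0.034 × (1+0.71) / (0.033×2.4) = 0.7341
t₂ = t₁ × 10^0.7341 = 1.2 × 5.421 = 6.505 years

t₂ ≈ 6.51 years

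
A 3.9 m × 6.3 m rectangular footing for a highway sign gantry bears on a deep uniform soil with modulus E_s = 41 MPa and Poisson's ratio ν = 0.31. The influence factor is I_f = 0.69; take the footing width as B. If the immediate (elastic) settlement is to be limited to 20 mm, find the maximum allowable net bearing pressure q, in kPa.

q ≈ 337 kPa

E_s = 41 MPa = 41000 kPa.
S_e = q·B·(1−ν²)/E_s · I_f  ⇒  q = S_e·E_s / (B·(1−ν²)·I_f).
q = 0.02 × 41000 / (3.9 × 0.9039 × 0.69) = 337.1 kPa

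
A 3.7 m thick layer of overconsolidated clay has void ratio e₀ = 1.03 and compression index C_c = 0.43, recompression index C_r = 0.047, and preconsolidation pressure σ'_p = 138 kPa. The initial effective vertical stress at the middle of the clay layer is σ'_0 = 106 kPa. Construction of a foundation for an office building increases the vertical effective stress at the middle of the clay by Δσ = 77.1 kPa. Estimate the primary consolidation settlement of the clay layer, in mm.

Final effective stress: σ'_f = 106 + 77.1 = 183.1 kPa.
σ'_f = 183.1 > σ'_p = 138 kPa, so the stress path crosses the preconsolidation pressure — recompression up to σ'_p, then virgin compression beyond:
S_c = H/(1+e₀)·[C_r·log₁₀(σ'_p/σ'_0) + C_c·log₁₀(σ'_f/σ'_p)]
    = 3.7/2.03 × [0.047×log₁₀(138/106) + 0.43×log₁₀(183.1/138)]
    = 1.8227 × [0.0053849 + 0.052808] = 0.1061 m

S_c ≈ 106 mm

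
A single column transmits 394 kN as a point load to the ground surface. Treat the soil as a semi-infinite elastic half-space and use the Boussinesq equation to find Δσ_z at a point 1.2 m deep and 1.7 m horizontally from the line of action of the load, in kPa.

Δσ_z ≈ 8.33 kPa

Boussinesq vertical stress below a point load on an elastic half-space:
Δσ_z = 3P/(2πz²) · [1 + (r/z)²]^(−5/2)
r/z = 1.7/1.2 = 1.4167; [1+(r/z)²]^(−5/2) = 0.06378.
Δσ_z = 3×394/(2π×1.2²) × 0.06378 = 130.64 × 0.06378 = 8.332 kPa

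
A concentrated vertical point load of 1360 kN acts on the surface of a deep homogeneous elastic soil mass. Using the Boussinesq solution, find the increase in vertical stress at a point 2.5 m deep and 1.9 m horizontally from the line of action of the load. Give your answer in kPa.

Boussinesq vertical stress below a point load on an elastic half-space:
Δσ_z = 3P/(2πz²) · [1 + (r/z)²]^(−5/2)
r/z = 1.9/2.5 = 0.76; [1+(r/z)²]^(−5/2) = 0.3199.
Δσ_z = 3×1360/(2π×2.5²) × 0.3199 = 103.9 × 0.3199 = 33.24 kPa

Δσ_z ≈ 33.2 kPa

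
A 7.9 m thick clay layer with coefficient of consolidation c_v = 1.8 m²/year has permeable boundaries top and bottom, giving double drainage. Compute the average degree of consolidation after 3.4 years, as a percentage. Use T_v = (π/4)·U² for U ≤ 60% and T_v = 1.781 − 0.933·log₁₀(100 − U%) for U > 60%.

Drainage path length: H_d = H/2 = 3.95 m (double drainage).
T_v = c_v·t/H_d² = 1.8×3.4/3.95² = 0.39224.
T_v = 0.39224 corresponds to the U > 60% branch:
U = 1 − 10^((1.781 − T_v)/0.933)/100 = 0.692

U ≈ 69.2 %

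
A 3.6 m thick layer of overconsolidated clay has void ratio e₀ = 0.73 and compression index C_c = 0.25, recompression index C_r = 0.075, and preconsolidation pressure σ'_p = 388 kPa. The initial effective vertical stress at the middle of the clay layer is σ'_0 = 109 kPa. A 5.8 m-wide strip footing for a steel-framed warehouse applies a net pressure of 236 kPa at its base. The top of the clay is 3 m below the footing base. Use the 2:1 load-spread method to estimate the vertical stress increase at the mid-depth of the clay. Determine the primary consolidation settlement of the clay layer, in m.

Mid-depth of clay below the footing base: z = 3 + 3.6/2 = 4.8 m.
Stress increase at mid-clay by the 2:1 spreading method:
Δσ = qB/(B+z) = 236×5.8/(5.8+4.8) = 129.13 kPa
Final effective stress: σ'_f = 109 + 129.13 = 238.13 kPa.
σ'_f = 238.13 ≤ σ'_p = 388 kPa, so the clay remains overconsolidated and only the recompression index applies:
S_c = C_r·H/(1+e₀)·log₁₀(σ'_f/σ'_0) = 0.075×3.6/1.73×log₁₀(238.13/109)
    = 0.15607 × 0.33939 = 0.05297 m

S_c ≈ 0.053 m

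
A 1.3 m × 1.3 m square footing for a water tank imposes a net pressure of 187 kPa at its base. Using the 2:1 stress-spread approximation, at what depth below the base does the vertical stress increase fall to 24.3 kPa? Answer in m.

z ≈ 2.31 m

2:1 spreading — at depth z the loaded area has grown by z in each plan dimension:
qB²/(B+z)² = Δσ_z ⇒ z = B(√(q/Δσ_z) − 1) = 1.3×(√(187/24.3) − 1) = 2.306 m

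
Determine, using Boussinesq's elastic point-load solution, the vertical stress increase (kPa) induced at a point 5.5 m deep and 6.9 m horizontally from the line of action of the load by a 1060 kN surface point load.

Boussinesq vertical stress below a point load on an elastic half-space:
Δσ_z = 3P/(2πz²) · [1 + (r/z)²]^(−5/2)
r/z = 6.9/5.5 = 1.2545; [1+(r/z)²]^(−5/2) = 0.094087.
Δσ_z = 3×1060/(2π×5.5²) × 0.094087 = 16.731 × 0.094087 = 1.574 kPa

Δσ_z ≈ 1.57 kPa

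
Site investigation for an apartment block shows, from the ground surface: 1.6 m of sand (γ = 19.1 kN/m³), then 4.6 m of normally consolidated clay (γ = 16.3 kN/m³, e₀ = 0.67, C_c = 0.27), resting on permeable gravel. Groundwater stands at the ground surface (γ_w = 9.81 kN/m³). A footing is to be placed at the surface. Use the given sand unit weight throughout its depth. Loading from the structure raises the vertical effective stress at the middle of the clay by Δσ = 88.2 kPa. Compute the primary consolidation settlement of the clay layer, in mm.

S_c ≈ 445 mm

Mid-depth of clay below the ground surface: z = 1.6 + 4.6/2 = 3.9 m.
Total vertical stress at mid-clay: σ_v = 19.1×1.6 + 16.3×2.3 = 68.05 kPa.
Pore pressure: u = 9.81×(3.9 − 0) = 38.259 kPa.
Initial effective stress: σ'_0 = σ_v − u = 68.05 − 38.259 = 29.791 kPa.
Final effective stress: σ'_f = σ'_0 + Δσ = 29.791 + 88.2 = 117.99 kPa.
Normally consolidated clay, so the full stress increment lies on the virgin compression line:
S_c = C_c·H/(1+e₀)·log₁₀(σ'_f/σ'_0) = 0.27×4.6/(1+0.67)×log₁₀(117.99/29.791)
    = 0.74371 × 0.59776 = 0.4446 m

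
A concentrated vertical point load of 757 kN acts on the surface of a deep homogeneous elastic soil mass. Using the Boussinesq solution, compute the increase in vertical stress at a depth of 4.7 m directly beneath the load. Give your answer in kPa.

Δσ_z ≈ 16.4 kPa

Boussinesq vertical stress below a point load on an elastic half-space:
Δσ_z = 3P/(2πz²) · [1 + (r/z)²]^(−5/2)
r/z = 0/4.7 = 0; [1+(r/z)²]^(−5/2) = 1.
Δσ_z = 3×757/(2π×4.7²) × 1 = 16.362 × 1 = 16.36 kPa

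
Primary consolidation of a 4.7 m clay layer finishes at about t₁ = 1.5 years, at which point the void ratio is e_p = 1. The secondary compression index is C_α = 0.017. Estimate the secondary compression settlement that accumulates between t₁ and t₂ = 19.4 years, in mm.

Secondary compression: S_s = C_α·H/(1+e_p)·log₁₀(t₂/t₁)
S_s = 0.017×4.7/(1+1)×log₁₀(19.4/1.5)
    = 0.03995 × 1.112 = 0.04441 m

S_s ≈ 44.4 mm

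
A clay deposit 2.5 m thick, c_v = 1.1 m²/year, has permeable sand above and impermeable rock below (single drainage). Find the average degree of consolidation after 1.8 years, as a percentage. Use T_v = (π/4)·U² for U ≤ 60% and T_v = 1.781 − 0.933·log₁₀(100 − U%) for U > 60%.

Drainage path length: H_d = H = 2.5 m (single drainage).
T_v = c_v·t/H_d² = 1.1×1.8/2.5² = 0.3168.
T_v = 0.3168 corresponds to the U > 60% branch:
U = 1 − 10^((1.781 − T_v)/0.933)/100 = 0.629

U ≈ 62.9 %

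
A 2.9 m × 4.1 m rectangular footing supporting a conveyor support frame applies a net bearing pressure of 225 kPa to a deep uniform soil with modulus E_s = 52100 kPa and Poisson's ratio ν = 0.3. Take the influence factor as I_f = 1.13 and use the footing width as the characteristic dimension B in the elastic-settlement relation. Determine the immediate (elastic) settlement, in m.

S_e ≈ 0.0129 m

Immediate (elastic) settlement: S_e = q·B·(1−ν²)/E_s · I_f.
S_e = 225 × 2.9 × (1 − 0.3²) / 52100 × 1.13
    = 225 × 2.9 × 0.91 / 52100 × 1.13
    = 0.01288 m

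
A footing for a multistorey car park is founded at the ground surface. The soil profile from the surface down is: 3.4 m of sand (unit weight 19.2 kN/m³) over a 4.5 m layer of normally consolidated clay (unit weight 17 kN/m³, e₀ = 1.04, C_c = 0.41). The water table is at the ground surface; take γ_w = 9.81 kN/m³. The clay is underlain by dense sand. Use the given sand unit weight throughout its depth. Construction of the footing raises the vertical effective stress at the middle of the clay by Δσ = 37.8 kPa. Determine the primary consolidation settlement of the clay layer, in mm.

Mid-depth of clay below the ground surface: z = 3.4 + 4.5/2 = 5.65 m.
Total vertical stress at mid-clay: σ_v = 19.2×3.4 + 17×2.25 = 103.53 kPa.
Pore pressure: u = 9.81×(5.65 − 0) = 55.427 kPa.
Initial effective stress: σ'_0 = σ_v − u = 103.53 − 55.427 = 48.103 kPa.
Final effective stress: σ'_f = σ'_0 + Δσ = 48.103 + 37.8 = 85.903 kPa.
Normally consolidated clay, so the full stress increment lies on the virgin compression line:
S_c = C_c·H/(1+e₀)·log₁₀(σ'_f/σ'_0) = 0.41×4.5/(1+1.04)×log₁₀(85.903/48.103)
    = 0.90441 × 0.25184 = 0.2278 m

S_c ≈ 228 mm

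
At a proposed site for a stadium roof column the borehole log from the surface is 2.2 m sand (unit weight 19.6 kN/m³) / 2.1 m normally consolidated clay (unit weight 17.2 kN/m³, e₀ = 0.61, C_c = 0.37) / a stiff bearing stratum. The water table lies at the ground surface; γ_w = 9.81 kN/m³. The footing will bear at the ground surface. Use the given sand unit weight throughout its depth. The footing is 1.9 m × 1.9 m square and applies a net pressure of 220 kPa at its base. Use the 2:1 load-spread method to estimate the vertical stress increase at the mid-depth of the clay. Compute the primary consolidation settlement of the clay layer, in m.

S_c ≈ 0.148 m

Mid-depth of clay below the ground surface: z = 2.2 + 2.1/2 = 3.25 m.
Total vertical stress at mid-clay: σ_v = 19.6×2.2 + 17.2×1.05 = 61.18 kPa.
Pore pressure: u = 9.81×(3.25 − 0) = 31.883 kPa.
Initial effective stress: σ'_0 = σ_v − u = 61.18 − 31.883 = 29.297 kPa.
Stress increase at mid-clay by the 2:1 spreading method:
Δσ = qBL/((B+z)(L+z)) = 220×1.9×1.9/((1.9+3.25)(1.9+3.25)) = 29.944 kPa
Final effective stress: σ'_f = σ'_0 + Δσ = 29.297 + 29.944 = 59.241 kPa.
Normally consolidated clay, so the full stress increment lies on the virgin compression line:
S_c = C_c·H/(1+e₀)·log₁₀(σ'_f/σ'_0) = 0.37×2.1/(1+0.61)×log₁₀(59.241/29.297)
    = 0.48261 × 0.3058 = 0.1476 m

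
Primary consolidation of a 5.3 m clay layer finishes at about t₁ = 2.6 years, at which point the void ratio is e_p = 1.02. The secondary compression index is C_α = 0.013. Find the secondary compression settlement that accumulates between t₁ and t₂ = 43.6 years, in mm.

Secondary compression: S_s = C_α·H/(1+e_p)·log₁₀(t₂/t₁)
S_s = 0.013×5.3/(1+1.02)×log₁₀(43.6/2.6)
    = 0.03411 × 1.225 = 0.04177 m

S_s ≈ 41.8 mm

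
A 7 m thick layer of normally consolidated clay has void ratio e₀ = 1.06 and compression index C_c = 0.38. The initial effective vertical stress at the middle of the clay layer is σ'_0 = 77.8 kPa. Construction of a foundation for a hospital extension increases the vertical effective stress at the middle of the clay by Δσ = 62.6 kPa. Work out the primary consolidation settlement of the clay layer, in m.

S_c ≈ 0.331 m

Final effective stress: σ'_f = σ'_0 + Δσ = 77.8 + 62.6 = 140.4 kPa.
Normally consolidated clay, so the full stress increment lies on the virgin compression line:
S_c = C_c·H/(1+e₀)·log₁₀(σ'_f/σ'_0) = 0.38×7/(1+1.06)×log₁₀(140.4/77.8)
    = 1.2913 × 0.25639 = 0.3311 m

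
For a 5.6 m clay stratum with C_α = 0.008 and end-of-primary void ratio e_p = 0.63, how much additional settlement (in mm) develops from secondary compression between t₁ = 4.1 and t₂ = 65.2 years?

S_s ≈ 33 mm

Secondary compression: S_s = C_α·H/(1+e_p)·log₁₀(t₂/t₁)
S_s = 0.008×5.6/(1+0.63)×log₁₀(65.2/4.1)
    = 0.02748 × 1.201 = 0.03302 m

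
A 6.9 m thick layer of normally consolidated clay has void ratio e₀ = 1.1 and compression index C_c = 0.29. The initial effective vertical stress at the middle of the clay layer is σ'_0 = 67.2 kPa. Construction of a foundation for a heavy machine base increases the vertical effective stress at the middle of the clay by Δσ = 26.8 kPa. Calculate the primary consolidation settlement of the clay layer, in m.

S_c ≈ 0.139 m

Final effective stress: σ'_f = σ'_0 + Δσ = 67.2 + 26.8 = 94 kPa.
Normally consolidated clay, so the full stress increment lies on the virgin compression line:
S_c = C_c·H/(1+e₀)·log₁₀(σ'_f/σ'_0) = 0.29×6.9/(1+1.1)×log₁₀(94/67.2)
    = 0.95286 × 0.14576 = 0.1389 m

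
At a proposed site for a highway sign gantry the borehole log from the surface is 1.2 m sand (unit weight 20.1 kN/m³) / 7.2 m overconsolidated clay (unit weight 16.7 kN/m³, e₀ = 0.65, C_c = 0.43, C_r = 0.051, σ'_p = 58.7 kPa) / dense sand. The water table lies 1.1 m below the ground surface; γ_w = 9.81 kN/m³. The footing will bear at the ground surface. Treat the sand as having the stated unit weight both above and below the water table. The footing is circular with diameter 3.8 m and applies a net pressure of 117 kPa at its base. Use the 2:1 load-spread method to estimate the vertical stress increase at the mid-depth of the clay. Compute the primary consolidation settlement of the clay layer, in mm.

Mid-depth of clay below the ground surface: z = 1.2 + 7.2/2 = 4.8 m.
Total vertical stress at mid-clay: σ_v = 20.1×1.2 + 16.7×3.6 = 84.24 kPa.
Pore pressure: u = 9.81×(4.8 − 1.1) = 36.297 kPa.
Initial effective stress: σ'_0 = σ_v − u = 84.24 − 36.297 = 47.943 kPa.
Stress increase at mid-clay by the 2:1 spreading method:
Δσ ≈ qD²/(D+z)² = 117×3.8²/(3.8+4.8)² = 22.843 kPa
Final effective stress: σ'_f = 47.943 + 22.843 = 70.786 kPa.
σ'_f = 70.786 > σ'_p = 58.7 kPa, so the stress path crosses the preconsolidation pressure — recompression up to σ'_p, then virgin compression beyond:
S_c = H/(1+e₀)·[C_r·log₁₀(σ'_p/σ'_0) + C_c·log₁₀(σ'_f/σ'_p)]
    = 7.2/1.65 × [0.051×log₁₀(58.7/47.943) + 0.43×log₁₀(70.786/58.7)]
    = 4.3636 × [0.0044836 + 0.034963] = 0.1721 m

S_c ≈ 172 mm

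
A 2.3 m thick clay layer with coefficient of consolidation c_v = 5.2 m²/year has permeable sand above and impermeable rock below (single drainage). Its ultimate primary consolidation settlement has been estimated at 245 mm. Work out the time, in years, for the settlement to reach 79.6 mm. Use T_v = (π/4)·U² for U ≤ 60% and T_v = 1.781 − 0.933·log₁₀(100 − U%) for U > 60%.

t ≈ 0.0843 years

Drainage path length: H_d = H = 2.3 m (single drainage).
U = S(t)/S_ult = 79.6/245 = 0.3249.
U ≤ 60%: T_v = (π/4)·U² = (π/4)×0.3249² = 0.082906.
t = T_v·H_d²/c_v = 0.082906×2.3²/5.2 = 0.08434 years.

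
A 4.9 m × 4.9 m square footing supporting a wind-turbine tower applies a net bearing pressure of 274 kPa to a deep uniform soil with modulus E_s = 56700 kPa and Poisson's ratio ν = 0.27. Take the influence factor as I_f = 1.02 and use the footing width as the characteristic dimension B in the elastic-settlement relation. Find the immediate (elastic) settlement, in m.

S_e ≈ 0.0224 m

Immediate (elastic) settlement: S_e = q·B·(1−ν²)/E_s · I_f.
S_e = 274 × 4.9 × (1 − 0.27²) / 56700 × 1.02
    = 274 × 4.9 × 0.9271 / 56700 × 1.02
    = 0.02239 m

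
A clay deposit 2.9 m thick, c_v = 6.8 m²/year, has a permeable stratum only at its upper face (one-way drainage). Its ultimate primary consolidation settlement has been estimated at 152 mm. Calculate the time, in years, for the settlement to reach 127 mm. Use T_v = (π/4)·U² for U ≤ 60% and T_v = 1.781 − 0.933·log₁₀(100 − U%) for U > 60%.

t ≈ 0.799 years

Drainage path length: H_d = H = 2.9 m (single drainage).
U = S(t)/S_ult = 127/152 = 0.8355.
U > 60%: T_v = 1.781 − 0.933·log₁₀(100 − 83.553) = 0.64638.
t = T_v·H_d²/c_v = 0.64638×2.9²/6.8 = 0.7994 years.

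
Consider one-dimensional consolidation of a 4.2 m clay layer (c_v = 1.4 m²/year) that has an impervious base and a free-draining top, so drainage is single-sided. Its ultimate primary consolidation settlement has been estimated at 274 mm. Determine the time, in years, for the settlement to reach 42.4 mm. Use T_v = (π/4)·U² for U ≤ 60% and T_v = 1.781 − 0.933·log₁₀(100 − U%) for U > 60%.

t ≈ 0.237 years

Drainage path length: H_d = H = 4.2 m (single drainage).
U = S(t)/S_ult = 42.4/274 = 0.1547.
U ≤ 60%: T_v = (π/4)·U² = (π/4)×0.15474² = 0.018807.
t = T_v·H_d²/c_v = 0.018807×4.2²/1.4 = 0.237 years.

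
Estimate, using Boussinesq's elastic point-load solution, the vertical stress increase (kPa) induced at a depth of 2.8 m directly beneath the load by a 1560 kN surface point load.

Boussinesq vertical stress below a point load on an elastic half-space:
Δσ_z = 3P/(2πz²) · [1 + (r/z)²]^(−5/2)
r/z = 0/2.8 = 0; [1+(r/z)²]^(−5/2) = 1.
Δσ_z = 3×1560/(2π×2.8²) × 1 = 95.006 × 1 = 95.01 kPa

Δσ_z ≈ 95 kPa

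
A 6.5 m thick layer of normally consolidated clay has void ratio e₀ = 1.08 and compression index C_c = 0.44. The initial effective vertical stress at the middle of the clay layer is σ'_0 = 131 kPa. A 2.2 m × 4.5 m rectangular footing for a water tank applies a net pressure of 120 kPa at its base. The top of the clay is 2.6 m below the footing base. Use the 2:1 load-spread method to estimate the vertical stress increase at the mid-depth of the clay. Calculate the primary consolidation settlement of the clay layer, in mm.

S_c ≈ 61.7 mm

Mid-depth of clay below the footing base: z = 2.6 + 6.5/2 = 5.85 m.
Stress increase at mid-clay by the 2:1 spreading method:
Δσ = qBL/((B+z)(L+z)) = 120×2.2×4.5/((2.2+5.85)(4.5+5.85)) = 14.259 kPa
Final effective stress: σ'_f = σ'_0 + Δσ = 131 + 14.259 = 145.26 kPa.
Normally consolidated clay, so the full stress increment lies on the virgin compression line:
S_c = C_c·H/(1+e₀)·log₁₀(σ'_f/σ'_0) = 0.44×6.5/(1+1.08)×log₁₀(145.26/131)
    = 1.375 × 0.044875 = 0.0617 m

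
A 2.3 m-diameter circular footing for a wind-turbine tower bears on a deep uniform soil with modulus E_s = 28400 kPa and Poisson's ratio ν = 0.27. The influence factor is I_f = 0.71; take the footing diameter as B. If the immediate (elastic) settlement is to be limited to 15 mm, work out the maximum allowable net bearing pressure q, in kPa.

q ≈ 281 kPa

S_e = q·B·(1−ν²)/E_s · I_f  ⇒  q = S_e·E_s / (B·(1−ν²)·I_f).
q = 0.015 × 28400 / (2.3 × 0.9271 × 0.71) = 281.4 kPa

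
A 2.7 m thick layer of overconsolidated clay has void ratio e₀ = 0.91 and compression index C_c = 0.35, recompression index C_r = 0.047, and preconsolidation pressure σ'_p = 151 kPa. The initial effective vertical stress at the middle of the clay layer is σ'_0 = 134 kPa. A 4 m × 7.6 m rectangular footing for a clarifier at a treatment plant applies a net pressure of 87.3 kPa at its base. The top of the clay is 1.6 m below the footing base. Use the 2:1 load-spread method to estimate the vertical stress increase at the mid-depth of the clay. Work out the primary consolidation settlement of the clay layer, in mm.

S_c ≈ 29.2 mm

Mid-depth of clay below the footing base: z = 1.6 + 2.7/2 = 2.95 m.
Stress increase at mid-clay by the 2:1 spreading method:
Δσ = qBL/((B+z)(L+z)) = 87.3×4×7.6/((4+2.95)(7.6+2.95)) = 36.195 kPa
Final effective stress: σ'_f = 134 + 36.195 = 170.19 kPa.
σ'_f = 170.19 > σ'_p = 151 kPa, so the stress path crosses the preconsolidation pressure — recompression up to σ'_p, then virgin compression beyond:
S_c = H/(1+e₀)·[C_r·log₁₀(σ'_p/σ'_0) + C_c·log₁₀(σ'_f/σ'_p)]
    = 2.7/1.91 × [0.047×log₁₀(151/134) + 0.35×log₁₀(170.19/151)]
    = 1.4136 × [0.002438 + 0.018185] = 0.02915 m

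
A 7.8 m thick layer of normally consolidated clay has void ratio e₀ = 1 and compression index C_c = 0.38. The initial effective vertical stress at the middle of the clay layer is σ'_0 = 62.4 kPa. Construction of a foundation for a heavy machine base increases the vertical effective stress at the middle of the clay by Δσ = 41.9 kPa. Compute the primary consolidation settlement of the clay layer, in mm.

S_c ≈ 331 mm

Final effective stress: σ'_f = σ'_0 + Δσ = 62.4 + 41.9 = 104.3 kPa.
Normally consolidated clay, so the full stress increment lies on the virgin compression line:
S_c = C_c·H/(1+e₀)·log₁₀(σ'_f/σ'_0) = 0.38×7.8/(1+1)×log₁₀(104.3/62.4)
    = 1.482 × 0.2231 = 0.3306 m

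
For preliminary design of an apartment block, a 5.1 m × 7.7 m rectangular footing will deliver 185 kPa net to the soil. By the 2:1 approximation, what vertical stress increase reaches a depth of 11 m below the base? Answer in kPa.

By the 2:1 method the load spreads at 1 horizontal : 2 vertical, so at depth z the loaded area has grown by z in each plan dimension:
Δσ = qBL/((B+z)(L+z)) = 185×5.1×7.7/((5.1+11)(7.7+11)) = 24.13 kPa

Δσ_z ≈ 24.1 kPa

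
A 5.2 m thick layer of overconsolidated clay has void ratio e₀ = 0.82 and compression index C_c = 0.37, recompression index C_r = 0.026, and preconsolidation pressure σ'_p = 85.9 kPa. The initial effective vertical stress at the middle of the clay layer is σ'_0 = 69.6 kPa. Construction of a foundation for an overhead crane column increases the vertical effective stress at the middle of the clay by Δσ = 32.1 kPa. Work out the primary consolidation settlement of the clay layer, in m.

S_c ≈ 0.0843 m

Final effective stress: σ'_f = 69.6 + 32.1 = 101.7 kPa.
σ'_f = 101.7 > σ'_p = 85.9 kPa, so the stress path crosses the preconsolidation pressure — recompression up to σ'_p, then virgin compression beyond:
S_c = H/(1+e₀)·[C_r·log₁₀(σ'_p/σ'_0) + C_c·log₁₀(σ'_f/σ'_p)]
    = 5.2/1.82 × [0.026×log₁₀(85.9/69.6) + 0.37×log₁₀(101.7/85.9)]
    = 2.8571 × [0.002376 + 0.027131] = 0.0843 m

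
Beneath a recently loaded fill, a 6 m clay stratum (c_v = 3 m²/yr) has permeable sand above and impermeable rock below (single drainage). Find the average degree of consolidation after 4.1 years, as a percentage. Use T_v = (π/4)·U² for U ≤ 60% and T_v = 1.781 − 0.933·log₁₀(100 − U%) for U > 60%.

Drainage path length: H_d = H = 6 m (single drainage).
T_v = c_v·t/H_d² = 3×4.1/6² = 0.34167.
T_v = 0.34167 corresponds to the U > 60% branch:
U = 1 − 10^((1.781 − T_v)/0.933)/100 = 0.6511

U ≈ 65.1 %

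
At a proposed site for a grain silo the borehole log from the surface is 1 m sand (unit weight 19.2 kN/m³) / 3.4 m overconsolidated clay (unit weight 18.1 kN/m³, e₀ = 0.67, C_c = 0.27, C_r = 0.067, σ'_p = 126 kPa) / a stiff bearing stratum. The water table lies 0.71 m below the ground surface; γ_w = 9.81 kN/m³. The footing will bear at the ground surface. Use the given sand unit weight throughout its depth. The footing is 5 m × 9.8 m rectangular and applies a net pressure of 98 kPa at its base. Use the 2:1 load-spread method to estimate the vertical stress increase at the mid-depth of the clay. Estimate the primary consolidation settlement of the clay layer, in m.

Mid-depth of clay below the ground surface: z = 1 + 3.4/2 = 2.7 m.
Total vertical stress at mid-clay: σ_v = 19.2×1 + 18.1×1.7 = 49.97 kPa.
Pore pressure: u = 9.81×(2.7 − 0.71) = 19.522 kPa.
Initial effective stress: σ'_0 = σ_v − u = 49.97 − 19.522 = 30.448 kPa.
Stress increase at mid-clay by the 2:1 spreading method:
Δσ = qBL/((B+z)(L+z)) = 98×5×9.8/((5+2.7)(9.8+2.7)) = 49.891 kPa
Final effective stress: σ'_f = 30.448 + 49.891 = 80.339 kPa.
σ'_f = 80.339 ≤ σ'_p = 126 kPa, so the clay remains overconsolidated and only the recompression index applies:
S_c = C_r·H/(1+e₀)·log₁₀(σ'_f/σ'_0) = 0.067×3.4/1.67×log₁₀(80.339/30.448)
    = 0.13641 × 0.42137 = 0.05748 m

S_c ≈ 0.0575 m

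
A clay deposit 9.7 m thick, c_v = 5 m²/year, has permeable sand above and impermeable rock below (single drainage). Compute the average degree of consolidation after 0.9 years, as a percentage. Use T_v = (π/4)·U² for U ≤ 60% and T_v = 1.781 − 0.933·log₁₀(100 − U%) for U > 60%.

Drainage path length: H_d = H = 9.7 m (single drainage).
T_v = c_v·t/H_d² = 5×0.9/9.7² = 0.047827.
T_v = 0.047827 corresponds to the U ≤ 60% branch:
U = √(4T_v/π) = 0.2468

U ≈ 24.7 %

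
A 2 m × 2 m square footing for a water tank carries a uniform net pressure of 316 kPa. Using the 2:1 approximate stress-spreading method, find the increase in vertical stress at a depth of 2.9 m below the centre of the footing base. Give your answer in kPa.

Δσ_z ≈ 52.6 kPa

By the 2:1 method the load spreads at 1 horizontal : 2 vertical, so at depth z the loaded area has grown by z in each plan dimension:
Δσ = qBL/((B+z)(L+z)) = 316×2×2/((2+2.9)(2+2.9)) = 52.645 kPa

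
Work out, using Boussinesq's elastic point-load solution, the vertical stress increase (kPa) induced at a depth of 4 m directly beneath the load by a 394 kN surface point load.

Boussinesq vertical stress below a point load on an elastic half-space:
Δσ_z = 3P/(2πz²) · [1 + (r/z)²]^(−5/2)
r/z = 0/4 = 0; [1+(r/z)²]^(−5/2) = 1.
Δσ_z = 3×394/(2π×4²) × 1 = 11.758 × 1 = 11.76 kPa

Δσ_z ≈ 11.8 kPa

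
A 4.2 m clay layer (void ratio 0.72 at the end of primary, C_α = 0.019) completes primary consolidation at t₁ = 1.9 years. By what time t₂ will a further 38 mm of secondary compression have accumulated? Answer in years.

t₂ ≈ 12.5 years

S_s = C_α·H/(1+e_p)·log₁₀(t₂/t₁) ⇒ log₁₀(t₂/t₁) = S_s·(1+e_p)/(C_α·H).
log₁₀(t₂/t₁) = 0.038 × (1+0.72) / (0.019×4.2) = 0.819
t₂ = t₁ × 10^0.819 = 1.9 × 6.592 = 12.53 years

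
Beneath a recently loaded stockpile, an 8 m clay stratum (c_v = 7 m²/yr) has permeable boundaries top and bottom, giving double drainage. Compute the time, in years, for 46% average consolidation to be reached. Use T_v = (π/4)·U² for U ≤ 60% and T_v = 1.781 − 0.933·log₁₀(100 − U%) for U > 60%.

t ≈ 0.38 years

Drainage path length: H_d = H/2 = 4 m (double drainage).
U ≤ 60%: T_v = (π/4)·U² = (π/4)×0.46² = 0.16619.
t = T_v·H_d²/c_v = 0.16619×4²/7 = 0.3799 years.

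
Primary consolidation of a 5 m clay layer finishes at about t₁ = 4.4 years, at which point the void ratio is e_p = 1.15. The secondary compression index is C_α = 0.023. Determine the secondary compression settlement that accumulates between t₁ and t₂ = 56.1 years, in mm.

S_s ≈ 59.1 mm

Secondary compression: S_s = C_α·H/(1+e_p)·log₁₀(t₂/t₁)
S_s = 0.023×5/(1+1.15)×log₁₀(56.1/4.4)
    = 0.05349 × 1.106 = 0.05913 m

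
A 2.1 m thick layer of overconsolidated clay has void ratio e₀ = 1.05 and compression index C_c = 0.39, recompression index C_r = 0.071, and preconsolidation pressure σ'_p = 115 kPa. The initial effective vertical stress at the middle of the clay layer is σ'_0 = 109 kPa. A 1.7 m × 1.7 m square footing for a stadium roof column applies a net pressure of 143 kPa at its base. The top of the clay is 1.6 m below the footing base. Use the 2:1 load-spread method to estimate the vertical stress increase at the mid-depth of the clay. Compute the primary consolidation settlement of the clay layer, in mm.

S_c ≈ 24.1 mm

Mid-depth of clay below the footing base: z = 1.6 + 2.1/2 = 2.65 m.
Stress increase at mid-clay by the 2:1 spreading method:
Δσ = qBL/((B+z)(L+z)) = 143×1.7×1.7/((1.7+2.65)(1.7+2.65)) = 21.84 kPa
Final effective stress: σ'_f = 109 + 21.84 = 130.84 kPa.
σ'_f = 130.84 > σ'_p = 115 kPa, so the stress path crosses the preconsolidation pressure — recompression up to σ'_p, then virgin compression beyond:
S_c = H/(1+e₀)·[C_r·log₁₀(σ'_p/σ'_0) + C_c·log₁₀(σ'_f/σ'_p)]
    = 2.1/2.05 × [0.071×log₁₀(115/109) + 0.39×log₁₀(130.84/115)]
    = 1.0244 × [0.0016523 + 0.021857] = 0.02408 m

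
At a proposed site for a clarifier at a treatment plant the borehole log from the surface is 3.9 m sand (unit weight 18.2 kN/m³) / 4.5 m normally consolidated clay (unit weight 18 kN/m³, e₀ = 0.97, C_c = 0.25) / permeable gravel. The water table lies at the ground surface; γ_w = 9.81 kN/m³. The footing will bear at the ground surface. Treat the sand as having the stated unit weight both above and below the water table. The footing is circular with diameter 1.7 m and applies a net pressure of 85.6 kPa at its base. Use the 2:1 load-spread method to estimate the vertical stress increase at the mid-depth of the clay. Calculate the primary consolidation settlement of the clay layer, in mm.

S_c ≈ 18.7 mm

Mid-depth of clay below the ground surface: z = 3.9 + 4.5/2 = 6.15 m.
Total vertical stress at mid-clay: σ_v = 18.2×3.9 + 18×2.25 = 111.48 kPa.
Pore pressure: u = 9.81×(6.15 − 0) = 60.332 kPa.
Initial effective stress: σ'_0 = σ_v − u = 111.48 − 60.332 = 51.148 kPa.
Stress increase at mid-clay by the 2:1 spreading method:
Δσ ≈ qD²/(D+z)² = 85.6×1.7²/(1.7+6.15)² = 4.0145 kPa
Final effective stress: σ'_f = σ'_0 + Δσ = 51.148 + 4.0145 = 55.163 kPa.
Normally consolidated clay, so the full stress increment lies on the virgin compression line:
S_c = C_c·H/(1+e₀)·log₁₀(σ'_f/σ'_0) = 0.25×4.5/(1+0.97)×log₁₀(55.163/51.148)
    = 0.57107 × 0.032819 = 0.01874 m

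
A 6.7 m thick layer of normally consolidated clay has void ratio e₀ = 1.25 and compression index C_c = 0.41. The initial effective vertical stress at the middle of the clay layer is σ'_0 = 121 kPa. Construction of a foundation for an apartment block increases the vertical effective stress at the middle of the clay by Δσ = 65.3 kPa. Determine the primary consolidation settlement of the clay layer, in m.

S_c ≈ 0.229 m

Final effective stress: σ'_f = σ'_0 + Δσ = 121 + 65.3 = 186.3 kPa.
Normally consolidated clay, so the full stress increment lies on the virgin compression line:
S_c = C_c·H/(1+e₀)·log₁₀(σ'_f/σ'_0) = 0.41×6.7/(1+1.25)×log₁₀(186.3/121)
    = 1.2209 × 0.18743 = 0.2288 m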